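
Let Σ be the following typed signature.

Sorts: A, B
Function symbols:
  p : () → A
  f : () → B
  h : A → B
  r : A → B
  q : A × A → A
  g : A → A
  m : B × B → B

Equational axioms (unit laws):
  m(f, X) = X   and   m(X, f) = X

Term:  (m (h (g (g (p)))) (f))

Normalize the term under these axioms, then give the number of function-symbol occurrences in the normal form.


1. (m (h (g (g (p)))) (f))  →  (h (g (g (p))))
normal form: (h (g (g (p))))

size = 4


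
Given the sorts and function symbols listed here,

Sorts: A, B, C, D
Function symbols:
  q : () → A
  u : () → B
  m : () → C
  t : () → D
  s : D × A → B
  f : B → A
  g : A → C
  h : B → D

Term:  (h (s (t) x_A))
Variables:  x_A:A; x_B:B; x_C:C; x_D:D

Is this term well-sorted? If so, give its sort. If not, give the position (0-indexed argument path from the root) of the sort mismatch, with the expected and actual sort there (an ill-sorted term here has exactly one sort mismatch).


well-sorted; sort = D

    (t) : D
    x_A : A
  (s (t) x_A) : B
(h (s (t) x_A)) : D


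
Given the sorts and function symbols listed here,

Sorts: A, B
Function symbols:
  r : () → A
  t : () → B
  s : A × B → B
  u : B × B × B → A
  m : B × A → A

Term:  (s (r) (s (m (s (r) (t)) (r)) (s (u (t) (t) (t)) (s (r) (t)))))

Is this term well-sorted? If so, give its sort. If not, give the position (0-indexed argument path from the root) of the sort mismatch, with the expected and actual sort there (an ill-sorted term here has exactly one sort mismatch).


well-sorted; sort = B

  (r) : A
        (r) : A
        (t) : B
      (s (r) (t)) : B
      (r) : A
    (m (s (r) (t)) (r)) : A
        (t) : B
        (t) : B
        (t) : B
      (u (t) (t) (t)) : A
        (r) : A
        (t) : B
      (s (r) (t)) : B
    (s (u (t) (t) (t)) (s (r) (t))) : B
  (s (m (s (r) (t)) (r)) (s (u (t) (t) (t)) (s (r) (t)))) : B
(s (r) (s (m (s (r) (t)) (r)) (s (u (t) (t) (t)) (s (r) (t))))) : B


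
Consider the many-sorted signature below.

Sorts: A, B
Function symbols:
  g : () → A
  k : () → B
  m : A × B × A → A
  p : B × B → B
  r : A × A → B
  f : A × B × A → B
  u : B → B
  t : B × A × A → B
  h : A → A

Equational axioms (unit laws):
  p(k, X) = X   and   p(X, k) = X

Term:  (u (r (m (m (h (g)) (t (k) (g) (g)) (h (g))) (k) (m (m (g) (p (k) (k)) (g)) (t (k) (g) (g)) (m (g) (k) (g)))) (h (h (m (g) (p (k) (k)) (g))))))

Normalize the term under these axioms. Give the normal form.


normal form = (u (r (m (m (h (g)) (t (k) (g) (g)) (h (g))) (k) (m (m (g) (k) (g)) (t (k) (g) (g)) (m (g) (k) (g)))) (h (h (m (g) (k) (g))))))

1. (u (r (m (m (h (g)) (t (k) (g) (g)) (h (g))) (k) (m (m (g) (p (k) (k)) (g)) (t (k) (g) (g)) (m (g) (k) (g)))) (h (h (m (g) (p (k) (k)) (g))))))  →  (u (r (m (m (h (g)) (t (k) (g) (g)) (h (g))) (k) (m (m (g) (k) (g)) (t (k) (g) (g)) (m (g) (k) (g)))) (h (h (m (g) (p (k) (k)) (g))))))
2. (u (r (m (m (h (g)) (t (k) (g) (g)) (h (g))) (k) (m (m (g) (k) (g)) (t (k) (g) (g)) (m (g) (k) (g)))) (h (h (m (g) (p (k) (k)) (g))))))  →  (u (r (m (m (h (g)) (t (k) (g) (g)) (h (g))) (k) (m (m (g) (k) (g)) (t (k) (g) (g)) (m (g) (k) (g)))) (h (h (m (g) (k) (g))))))


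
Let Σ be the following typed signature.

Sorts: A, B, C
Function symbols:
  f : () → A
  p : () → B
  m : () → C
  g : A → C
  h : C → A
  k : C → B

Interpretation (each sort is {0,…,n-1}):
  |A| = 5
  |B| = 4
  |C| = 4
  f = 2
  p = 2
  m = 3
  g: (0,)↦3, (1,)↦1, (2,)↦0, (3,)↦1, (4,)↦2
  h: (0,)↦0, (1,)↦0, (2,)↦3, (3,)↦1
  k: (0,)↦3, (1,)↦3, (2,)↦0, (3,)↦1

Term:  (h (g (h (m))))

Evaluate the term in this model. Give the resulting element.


  m = 3
  (h (m)) = h(3,) = 1
  (g (h (m))) = g(1,) = 1
  (h (g (h (m)))) = h(1,) = 0

value = 0


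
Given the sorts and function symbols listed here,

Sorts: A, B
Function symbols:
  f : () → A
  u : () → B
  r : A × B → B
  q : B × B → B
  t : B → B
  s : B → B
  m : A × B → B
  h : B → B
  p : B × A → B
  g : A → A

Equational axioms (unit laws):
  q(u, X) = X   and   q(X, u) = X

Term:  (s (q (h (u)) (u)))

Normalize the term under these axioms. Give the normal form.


normal form = (s (h (u)))

1. (s (q (h (u)) (u)))  →  (s (h (u)))


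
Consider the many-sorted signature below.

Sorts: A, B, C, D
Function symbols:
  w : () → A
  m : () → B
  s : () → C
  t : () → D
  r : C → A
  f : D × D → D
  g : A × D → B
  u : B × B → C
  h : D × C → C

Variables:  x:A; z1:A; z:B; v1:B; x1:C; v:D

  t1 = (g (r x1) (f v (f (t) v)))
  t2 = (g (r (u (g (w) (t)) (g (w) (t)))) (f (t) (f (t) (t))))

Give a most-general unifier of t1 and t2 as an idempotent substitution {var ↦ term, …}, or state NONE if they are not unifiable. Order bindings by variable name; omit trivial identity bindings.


{v ↦ (t), x1 ↦ (u (g (w) (t)) (g (w) (t)))}


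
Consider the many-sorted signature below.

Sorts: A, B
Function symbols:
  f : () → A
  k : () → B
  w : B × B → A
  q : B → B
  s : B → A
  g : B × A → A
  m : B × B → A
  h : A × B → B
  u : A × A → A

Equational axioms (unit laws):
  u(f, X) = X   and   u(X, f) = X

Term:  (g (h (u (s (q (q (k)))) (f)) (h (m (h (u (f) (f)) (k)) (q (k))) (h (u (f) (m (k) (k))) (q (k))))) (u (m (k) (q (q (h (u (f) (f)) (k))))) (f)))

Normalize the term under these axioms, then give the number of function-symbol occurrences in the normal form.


1. (g (h (u (s (q (q (k)))) (f)) (h (m (h (u (f) (f)) (k)) (q (k))) (h (u (f) (m (k) (k))) (q (k))))) (u (m (k) (q (q (h (u (f) (f)) (k))))) (f)))  →  (g (h (s (q (q (k)))) (h (m (h (u (f) (f)) (k)) (q (k))) (h (u (f) (m (k) (k))) (q (k))))) (u (m (k) (q (q (h (u (f) (f)) (k))))) (f)))
2. (g (h (s (q (q (k)))) (h (m (h (u (f) (f)) (k)) (q (k))) (h (u (f) (m (k) (k))) (q (k))))) (u (m (k) (q (q (h (u (f) (f)) (k))))) (f)))  →  (g (h (s (q (q (k)))) (h (m (h (f) (k)) (q (k))) (h (u (f) (m (k) (k))) (q (k))))) (u (m (k) (q (q (h (u (f) (f)) (k))))) (f)))
3. (g (h (s (q (q (k)))) (h (m (h (f) (k)) (q (k))) (h (u (f) (m (k) (k))) (q (k))))) (u (m (k) (q (q (h (u (f) (f)) (k))))) (f)))  →  (g (h (s (q (q (k)))) (h (m (h (f) (k)) (q (k))) (h (m (k) (k)) (q (k))))) (u (m (k) (q (q (h (u (f) (f)) (k))))) (f)))
4. (g (h (s (q (q (k)))) (h (m (h (f) (k)) (q (k))) (h (m (k) (k)) (q (k))))) (u (m (k) (q (q (h (u (f) (f)) (k))))) (f)))  →  (g (h (s (q (q (k)))) (h (m (h (f) (k)) (q (k))) (h (m (k) (k)) (q (k))))) (m (k) (q (q (h (u (f) (f)) (k))))))
5. (g (h (s (q (q (k)))) (h (m (h (f) (k)) (q (k))) (h (m (k) (k)) (q (k))))) (m (k) (q (q (h (u (f) (f)) (k))))))  →  (g (h (s (q (q (k)))) (h (m (h (f) (k)) (q (k))) (h (m (k) (k)) (q (k))))) (m (k) (q (q (h (f) (k))))))
normal form: (g (h (s (q (q (k)))) (h (m (h (f) (k)) (q (k))) (h (m (k) (k)) (q (k))))) (m (k) (q (q (h (f) (k))))))

size = 26


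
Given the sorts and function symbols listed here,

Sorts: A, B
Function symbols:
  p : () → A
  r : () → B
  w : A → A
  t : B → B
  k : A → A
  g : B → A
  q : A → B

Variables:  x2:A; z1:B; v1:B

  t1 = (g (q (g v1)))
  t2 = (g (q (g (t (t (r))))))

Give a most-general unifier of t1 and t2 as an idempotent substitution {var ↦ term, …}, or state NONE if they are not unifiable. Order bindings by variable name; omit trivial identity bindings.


{v1 ↦ (t (t (r)))}


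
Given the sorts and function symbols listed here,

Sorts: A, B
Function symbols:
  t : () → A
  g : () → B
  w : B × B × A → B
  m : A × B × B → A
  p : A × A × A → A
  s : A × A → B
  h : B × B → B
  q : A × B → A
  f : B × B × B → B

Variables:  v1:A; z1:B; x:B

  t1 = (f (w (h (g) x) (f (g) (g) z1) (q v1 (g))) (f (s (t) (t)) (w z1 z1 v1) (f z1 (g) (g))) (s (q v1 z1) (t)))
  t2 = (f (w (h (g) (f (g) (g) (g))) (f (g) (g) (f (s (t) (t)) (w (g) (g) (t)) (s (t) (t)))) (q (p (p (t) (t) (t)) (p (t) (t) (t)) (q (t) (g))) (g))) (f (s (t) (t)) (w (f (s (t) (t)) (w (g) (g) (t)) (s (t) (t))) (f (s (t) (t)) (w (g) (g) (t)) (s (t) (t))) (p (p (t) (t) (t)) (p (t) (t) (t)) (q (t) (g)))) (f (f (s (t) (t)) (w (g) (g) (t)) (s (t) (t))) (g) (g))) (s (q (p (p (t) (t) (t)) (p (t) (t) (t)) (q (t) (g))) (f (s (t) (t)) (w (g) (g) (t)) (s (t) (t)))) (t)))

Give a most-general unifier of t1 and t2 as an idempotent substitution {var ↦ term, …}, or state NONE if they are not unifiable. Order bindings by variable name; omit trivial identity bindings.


{v1 ↦ (p (p (t) (t) (t)) (p (t) (t) (t)) (q (t) (g))), x ↦ (f (g) (g) (g)), z1 ↦ (f (s (t) (t)) (w (g) (g) (t)) (s (t) (t)))}


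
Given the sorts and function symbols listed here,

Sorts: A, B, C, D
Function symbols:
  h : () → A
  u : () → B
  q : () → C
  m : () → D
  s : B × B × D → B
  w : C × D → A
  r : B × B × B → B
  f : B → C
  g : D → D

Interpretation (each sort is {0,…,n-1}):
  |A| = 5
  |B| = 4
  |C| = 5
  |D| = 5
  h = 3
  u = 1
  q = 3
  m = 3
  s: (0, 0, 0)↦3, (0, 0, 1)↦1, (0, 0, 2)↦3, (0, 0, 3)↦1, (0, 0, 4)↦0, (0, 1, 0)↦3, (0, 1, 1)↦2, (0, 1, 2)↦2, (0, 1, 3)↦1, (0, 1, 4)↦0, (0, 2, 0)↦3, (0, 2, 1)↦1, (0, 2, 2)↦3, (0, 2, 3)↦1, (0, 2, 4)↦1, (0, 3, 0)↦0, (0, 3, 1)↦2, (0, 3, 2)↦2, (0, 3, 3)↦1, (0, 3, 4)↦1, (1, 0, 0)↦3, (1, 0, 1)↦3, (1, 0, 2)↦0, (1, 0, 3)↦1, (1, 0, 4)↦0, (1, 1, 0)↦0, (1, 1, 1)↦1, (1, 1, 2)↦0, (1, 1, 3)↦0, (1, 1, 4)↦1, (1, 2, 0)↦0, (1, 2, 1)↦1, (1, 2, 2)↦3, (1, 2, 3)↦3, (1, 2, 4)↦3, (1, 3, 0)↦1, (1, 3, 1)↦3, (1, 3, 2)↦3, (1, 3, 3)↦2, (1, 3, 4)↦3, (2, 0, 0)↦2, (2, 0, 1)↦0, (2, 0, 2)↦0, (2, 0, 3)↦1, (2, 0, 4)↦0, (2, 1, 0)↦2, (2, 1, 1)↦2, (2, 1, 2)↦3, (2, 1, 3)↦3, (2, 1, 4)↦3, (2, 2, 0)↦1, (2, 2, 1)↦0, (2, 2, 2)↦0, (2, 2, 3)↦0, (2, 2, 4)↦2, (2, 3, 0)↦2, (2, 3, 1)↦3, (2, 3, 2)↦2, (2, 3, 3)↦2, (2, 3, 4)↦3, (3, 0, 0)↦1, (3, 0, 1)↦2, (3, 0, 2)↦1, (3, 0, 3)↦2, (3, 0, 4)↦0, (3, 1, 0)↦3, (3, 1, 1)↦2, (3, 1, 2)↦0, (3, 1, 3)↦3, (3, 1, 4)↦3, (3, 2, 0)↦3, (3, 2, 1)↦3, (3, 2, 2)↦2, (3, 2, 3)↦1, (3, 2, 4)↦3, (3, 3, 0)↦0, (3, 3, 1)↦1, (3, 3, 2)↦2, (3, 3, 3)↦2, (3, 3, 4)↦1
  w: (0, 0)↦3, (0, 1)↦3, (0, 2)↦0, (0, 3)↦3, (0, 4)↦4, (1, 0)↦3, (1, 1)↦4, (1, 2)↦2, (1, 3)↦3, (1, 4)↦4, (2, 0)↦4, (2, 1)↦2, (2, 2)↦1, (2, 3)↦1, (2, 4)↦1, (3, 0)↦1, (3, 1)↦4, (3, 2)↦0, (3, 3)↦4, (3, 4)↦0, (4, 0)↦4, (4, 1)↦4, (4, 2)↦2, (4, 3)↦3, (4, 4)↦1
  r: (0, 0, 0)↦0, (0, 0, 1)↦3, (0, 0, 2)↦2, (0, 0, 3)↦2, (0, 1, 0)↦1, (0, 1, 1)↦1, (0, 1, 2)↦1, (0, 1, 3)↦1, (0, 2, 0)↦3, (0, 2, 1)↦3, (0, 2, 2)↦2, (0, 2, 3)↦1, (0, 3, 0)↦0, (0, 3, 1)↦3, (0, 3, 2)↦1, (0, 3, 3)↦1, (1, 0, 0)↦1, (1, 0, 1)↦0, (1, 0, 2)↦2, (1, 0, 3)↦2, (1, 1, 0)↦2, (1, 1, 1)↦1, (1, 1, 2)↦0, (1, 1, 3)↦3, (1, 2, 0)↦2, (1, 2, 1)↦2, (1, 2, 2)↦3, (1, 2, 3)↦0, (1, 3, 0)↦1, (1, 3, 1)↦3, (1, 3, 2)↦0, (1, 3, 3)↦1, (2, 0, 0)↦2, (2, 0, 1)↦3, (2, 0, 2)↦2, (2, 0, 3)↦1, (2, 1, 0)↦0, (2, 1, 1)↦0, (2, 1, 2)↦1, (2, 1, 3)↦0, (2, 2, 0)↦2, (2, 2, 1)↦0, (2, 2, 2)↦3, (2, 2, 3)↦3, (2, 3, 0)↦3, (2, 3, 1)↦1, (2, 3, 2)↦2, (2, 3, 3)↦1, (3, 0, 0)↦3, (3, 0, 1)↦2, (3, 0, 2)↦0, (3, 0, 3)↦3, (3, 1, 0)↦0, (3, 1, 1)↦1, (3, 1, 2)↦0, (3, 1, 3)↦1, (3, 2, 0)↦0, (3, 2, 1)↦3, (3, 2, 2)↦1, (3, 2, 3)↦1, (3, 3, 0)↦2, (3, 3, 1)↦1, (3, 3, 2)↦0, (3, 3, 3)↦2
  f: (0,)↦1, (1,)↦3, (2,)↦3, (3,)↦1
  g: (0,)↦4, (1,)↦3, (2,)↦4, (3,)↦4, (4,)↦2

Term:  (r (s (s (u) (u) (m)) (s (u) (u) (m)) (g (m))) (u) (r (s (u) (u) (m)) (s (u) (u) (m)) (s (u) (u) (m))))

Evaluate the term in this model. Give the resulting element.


  u = 1
  u = 1
  m = 3
  (s (u) (u) (m)) = s(1, 1, 3) = 0
  u = 1
  u = 1
  m = 3
  (s (u) (u) (m)) = s(1, 1, 3) = 0
  m = 3
  (g (m)) = g(3,) = 4
  (s (s (u) (u) (m)) (s (u) (u) (m)) (g (m))) = s(0, 0, 4) = 0
  u = 1
  u = 1
  u = 1
  m = 3
  (s (u) (u) (m)) = s(1, 1, 3) = 0
  u = 1
  u = 1
  m = 3
  (s (u) (u) (m)) = s(1, 1, 3) = 0
  u = 1
  u = 1
  m = 3
  (s (u) (u) (m)) = s(1, 1, 3) = 0
  (r (s (u) (u) (m)) (s (u) (u) (m)) (s (u) (u) (m))) = r(0, 0, 0) = 0
  (r (s (s (u) (u) (m)) (s (u) (u) (m)) (g (m))) (u) (r (s (u) (u) (m)) (s (u) (u) (m)) (s (u) (u) (m)))) = r(0, 1, 0) = 1

value = 1


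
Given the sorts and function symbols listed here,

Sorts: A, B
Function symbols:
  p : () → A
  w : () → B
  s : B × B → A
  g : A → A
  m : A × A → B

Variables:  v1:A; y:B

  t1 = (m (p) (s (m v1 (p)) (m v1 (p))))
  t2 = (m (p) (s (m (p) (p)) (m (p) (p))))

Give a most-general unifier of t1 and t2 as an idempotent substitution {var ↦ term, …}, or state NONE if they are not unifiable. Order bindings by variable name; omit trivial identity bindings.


{v1 ↦ (p)}


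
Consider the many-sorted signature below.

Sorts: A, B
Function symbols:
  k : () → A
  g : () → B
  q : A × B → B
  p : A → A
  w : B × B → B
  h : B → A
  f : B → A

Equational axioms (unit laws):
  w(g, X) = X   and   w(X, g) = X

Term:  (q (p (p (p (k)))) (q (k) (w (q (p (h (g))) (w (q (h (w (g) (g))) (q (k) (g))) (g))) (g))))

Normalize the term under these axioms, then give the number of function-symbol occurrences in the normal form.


size = 17

1. (q (p (p (p (k)))) (q (k) (w (q (p (h (g))) (w (q (h (w (g) (g))) (q (k) (g))) (g))) (g))))  →  (q (p (p (p (k)))) (q (k) (q (p (h (g))) (w (q (h (w (g) (g))) (q (k) (g))) (g)))))
2. (q (p (p (p (k)))) (q (k) (q (p (h (g))) (w (q (h (w (g) (g))) (q (k) (g))) (g)))))  →  (q (p (p (p (k)))) (q (k) (q (p (h (g))) (q (h (w (g) (g))) (q (k) (g))))))
3. (q (p (p (p (k)))) (q (k) (q (p (h (g))) (q (h (w (g) (g))) (q (k) (g))))))  →  (q (p (p (p (k)))) (q (k) (q (p (h (g))) (q (h (g)) (q (k) (g))))))
normal form: (q (p (p (p (k)))) (q (k) (q (p (h (g))) (q (h (g)) (q (k) (g))))))


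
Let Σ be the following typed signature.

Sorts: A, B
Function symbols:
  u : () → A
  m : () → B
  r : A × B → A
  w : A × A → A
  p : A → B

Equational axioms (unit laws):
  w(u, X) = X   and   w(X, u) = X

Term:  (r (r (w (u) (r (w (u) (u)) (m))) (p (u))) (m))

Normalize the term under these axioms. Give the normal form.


normal form = (r (r (r (u) (m)) (p (u))) (m))

1. (r (r (w (u) (r (w (u) (u)) (m))) (p (u))) (m))  →  (r (r (r (w (u) (u)) (m)) (p (u))) (m))
2. (r (r (r (w (u) (u)) (m)) (p (u))) (m))  →  (r (r (r (u) (m)) (p (u))) (m))


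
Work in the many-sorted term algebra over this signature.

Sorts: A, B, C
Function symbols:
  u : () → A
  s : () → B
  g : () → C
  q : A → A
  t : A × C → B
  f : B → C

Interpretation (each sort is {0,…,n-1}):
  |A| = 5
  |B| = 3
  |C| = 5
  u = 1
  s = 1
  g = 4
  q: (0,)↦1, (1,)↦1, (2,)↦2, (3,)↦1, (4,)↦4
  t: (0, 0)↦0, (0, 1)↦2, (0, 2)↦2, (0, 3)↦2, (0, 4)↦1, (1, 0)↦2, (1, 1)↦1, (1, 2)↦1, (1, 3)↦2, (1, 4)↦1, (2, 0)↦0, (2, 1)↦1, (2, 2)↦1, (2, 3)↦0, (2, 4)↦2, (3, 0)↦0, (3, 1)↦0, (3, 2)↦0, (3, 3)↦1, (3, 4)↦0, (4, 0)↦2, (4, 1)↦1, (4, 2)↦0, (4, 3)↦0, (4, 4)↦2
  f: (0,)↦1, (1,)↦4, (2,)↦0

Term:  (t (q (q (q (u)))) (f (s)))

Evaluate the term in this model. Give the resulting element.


value = 1

  u = 1
  (q (u)) = q(1,) = 1
  (q (q (u))) = q(1,) = 1
  (q (q (q (u)))) = q(1,) = 1
  s = 1
  (f (s)) = f(1,) = 4
  (t (q (q (q (u)))) (f (s))) = t(1, 4) = 1


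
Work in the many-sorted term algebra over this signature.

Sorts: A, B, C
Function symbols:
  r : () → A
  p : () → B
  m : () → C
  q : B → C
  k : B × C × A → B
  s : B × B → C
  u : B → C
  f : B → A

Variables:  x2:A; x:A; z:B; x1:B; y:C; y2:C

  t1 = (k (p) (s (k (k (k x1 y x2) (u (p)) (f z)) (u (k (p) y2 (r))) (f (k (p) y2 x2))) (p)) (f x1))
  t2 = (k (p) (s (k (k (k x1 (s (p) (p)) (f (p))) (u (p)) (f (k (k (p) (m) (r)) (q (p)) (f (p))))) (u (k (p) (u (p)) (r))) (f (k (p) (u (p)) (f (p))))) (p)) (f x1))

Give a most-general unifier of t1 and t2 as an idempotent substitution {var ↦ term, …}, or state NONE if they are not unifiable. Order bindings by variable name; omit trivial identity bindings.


{x2 ↦ (f (p)), y ↦ (s (p) (p)), y2 ↦ (u (p)), z ↦ (k (k (p) (m) (r)) (q (p)) (f (p)))}


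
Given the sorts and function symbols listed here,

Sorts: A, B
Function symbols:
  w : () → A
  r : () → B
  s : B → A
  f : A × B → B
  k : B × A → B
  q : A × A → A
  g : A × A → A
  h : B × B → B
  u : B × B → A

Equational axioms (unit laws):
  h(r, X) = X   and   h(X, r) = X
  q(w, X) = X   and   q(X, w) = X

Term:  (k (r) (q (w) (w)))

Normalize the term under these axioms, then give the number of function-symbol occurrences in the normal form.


size = 3

1. (k (r) (q (w) (w)))  →  (k (r) (w))
normal form: (k (r) (w))


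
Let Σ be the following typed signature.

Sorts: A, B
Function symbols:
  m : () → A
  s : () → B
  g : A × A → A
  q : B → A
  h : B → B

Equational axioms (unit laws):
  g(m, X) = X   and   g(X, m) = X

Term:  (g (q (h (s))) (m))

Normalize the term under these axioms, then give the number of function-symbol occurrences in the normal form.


size = 3

1. (g (q (h (s))) (m))  →  (q (h (s)))
normal form: (q (h (s)))


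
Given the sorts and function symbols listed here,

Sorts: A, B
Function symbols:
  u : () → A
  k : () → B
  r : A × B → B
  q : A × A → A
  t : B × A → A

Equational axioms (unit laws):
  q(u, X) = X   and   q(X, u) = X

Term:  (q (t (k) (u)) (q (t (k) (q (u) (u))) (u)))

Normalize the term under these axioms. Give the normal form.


1. (q (t (k) (u)) (q (t (k) (q (u) (u))) (u)))  →  (q (t (k) (u)) (t (k) (q (u) (u))))
2. (q (t (k) (u)) (t (k) (q (u) (u))))  →  (q (t (k) (u)) (t (k) (u)))

normal form = (q (t (k) (u)) (t (k) (u)))


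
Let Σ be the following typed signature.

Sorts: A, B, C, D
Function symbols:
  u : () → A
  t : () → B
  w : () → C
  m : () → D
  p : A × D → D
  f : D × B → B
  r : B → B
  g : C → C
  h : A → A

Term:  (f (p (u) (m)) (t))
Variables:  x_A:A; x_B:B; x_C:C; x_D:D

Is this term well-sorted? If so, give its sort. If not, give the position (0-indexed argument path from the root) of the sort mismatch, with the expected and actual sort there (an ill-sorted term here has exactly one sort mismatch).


    (u) : A
    (m) : D
  (p (u) (m)) : D
  (t) : B
(f (p (u) (m)) (t)) : B

well-sorted; sort = B


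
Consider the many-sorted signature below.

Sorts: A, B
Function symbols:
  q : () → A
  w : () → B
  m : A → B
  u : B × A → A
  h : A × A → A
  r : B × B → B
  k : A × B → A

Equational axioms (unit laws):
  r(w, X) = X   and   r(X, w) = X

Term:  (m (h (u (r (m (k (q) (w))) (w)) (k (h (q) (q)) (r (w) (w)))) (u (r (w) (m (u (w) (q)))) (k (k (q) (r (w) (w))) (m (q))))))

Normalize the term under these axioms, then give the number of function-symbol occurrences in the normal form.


size = 23

1. (m (h (u (r (m (k (q) (w))) (w)) (k (h (q) (q)) (r (w) (w)))) (u (r (w) (m (u (w) (q)))) (k (k (q) (r (w) (w))) (m (q))))))  →  (m (h (u (m (k (q) (w))) (k (h (q) (q)) (r (w) (w)))) (u (r (w) (m (u (w) (q)))) (k (k (q) (r (w) (w))) (m (q))))))
2. (m (h (u (m (k (q) (w))) (k (h (q) (q)) (r (w) (w)))) (u (r (w) (m (u (w) (q)))) (k (k (q) (r (w) (w))) (m (q))))))  →  (m (h (u (m (k (q) (w))) (k (h (q) (q)) (w))) (u (r (w) (m (u (w) (q)))) (k (k (q) (r (w) (w))) (m (q))))))
3. (m (h (u (m (k (q) (w))) (k (h (q) (q)) (w))) (u (r (w) (m (u (w) (q)))) (k (k (q) (r (w) (w))) (m (q))))))  →  (m (h (u (m (k (q) (w))) (k (h (q) (q)) (w))) (u (m (u (w) (q))) (k (k (q) (r (w) (w))) (m (q))))))
4. (m (h (u (m (k (q) (w))) (k (h (q) (q)) (w))) (u (m (u (w) (q))) (k (k (q) (r (w) (w))) (m (q))))))  →  (m (h (u (m (k (q) (w))) (k (h (q) (q)) (w))) (u (m (u (w) (q))) (k (k (q) (w)) (m (q))))))
normal form: (m (h (u (m (k (q) (w))) (k (h (q) (q)) (w))) (u (m (u (w) (q))) (k (k (q) (w)) (m (q))))))


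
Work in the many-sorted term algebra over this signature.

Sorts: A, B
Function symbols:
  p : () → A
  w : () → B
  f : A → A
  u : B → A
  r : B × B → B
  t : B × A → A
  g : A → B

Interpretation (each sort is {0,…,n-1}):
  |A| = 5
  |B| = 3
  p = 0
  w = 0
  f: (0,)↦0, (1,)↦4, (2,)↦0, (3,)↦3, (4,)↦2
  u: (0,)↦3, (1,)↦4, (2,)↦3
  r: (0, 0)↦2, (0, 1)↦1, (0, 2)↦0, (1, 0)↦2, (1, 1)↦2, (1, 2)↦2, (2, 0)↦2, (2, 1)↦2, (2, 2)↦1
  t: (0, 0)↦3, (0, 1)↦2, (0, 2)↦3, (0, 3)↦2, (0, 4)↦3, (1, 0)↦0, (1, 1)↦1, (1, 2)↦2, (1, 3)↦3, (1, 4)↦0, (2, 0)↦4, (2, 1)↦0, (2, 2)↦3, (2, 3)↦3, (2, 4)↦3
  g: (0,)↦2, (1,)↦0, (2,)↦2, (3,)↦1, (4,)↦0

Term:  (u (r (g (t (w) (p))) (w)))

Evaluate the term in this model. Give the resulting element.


  w = 0
  p = 0
  (t (w) (p)) = t(0, 0) = 3
  (g (t (w) (p))) = g(3,) = 1
  w = 0
  (r (g (t (w) (p))) (w)) = r(1, 0) = 2
  (u (r (g (t (w) (p))) (w))) = u(2,) = 3

value = 3


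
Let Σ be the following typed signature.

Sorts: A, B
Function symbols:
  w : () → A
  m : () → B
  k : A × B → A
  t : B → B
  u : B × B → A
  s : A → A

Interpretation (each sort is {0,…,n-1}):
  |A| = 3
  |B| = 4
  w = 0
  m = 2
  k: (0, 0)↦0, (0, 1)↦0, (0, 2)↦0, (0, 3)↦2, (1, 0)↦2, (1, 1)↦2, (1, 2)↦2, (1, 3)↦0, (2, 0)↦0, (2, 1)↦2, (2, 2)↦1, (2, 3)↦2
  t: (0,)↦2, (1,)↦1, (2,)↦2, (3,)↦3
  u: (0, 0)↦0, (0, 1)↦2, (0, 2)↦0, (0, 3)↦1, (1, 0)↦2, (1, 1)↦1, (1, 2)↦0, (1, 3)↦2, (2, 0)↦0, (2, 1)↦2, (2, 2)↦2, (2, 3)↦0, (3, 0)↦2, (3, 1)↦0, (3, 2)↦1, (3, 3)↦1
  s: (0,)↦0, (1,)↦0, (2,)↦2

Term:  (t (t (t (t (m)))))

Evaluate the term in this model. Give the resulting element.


  m = 2
  (t (m)) = t(2,) = 2
  (t (t (m))) = t(2,) = 2
  (t (t (t (m)))) = t(2,) = 2
  (t (t (t (t (m))))) = t(2,) = 2

value = 2


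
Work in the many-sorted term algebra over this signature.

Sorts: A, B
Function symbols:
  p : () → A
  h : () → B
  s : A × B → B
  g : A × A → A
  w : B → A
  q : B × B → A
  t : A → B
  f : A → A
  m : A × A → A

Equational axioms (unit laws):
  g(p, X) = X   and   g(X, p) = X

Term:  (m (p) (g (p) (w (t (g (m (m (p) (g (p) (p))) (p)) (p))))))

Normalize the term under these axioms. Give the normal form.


1. (m (p) (g (p) (w (t (g (m (m (p) (g (p) (p))) (p)) (p))))))  →  (m (p) (w (t (g (m (m (p) (g (p) (p))) (p)) (p)))))
2. (m (p) (w (t (g (m (m (p) (g (p) (p))) (p)) (p)))))  →  (m (p) (w (t (m (m (p) (g (p) (p))) (p)))))
3. (m (p) (w (t (m (m (p) (g (p) (p))) (p)))))  →  (m (p) (w (t (m (m (p) (p)) (p)))))

normal form = (m (p) (w (t (m (m (p) (p)) (p)))))


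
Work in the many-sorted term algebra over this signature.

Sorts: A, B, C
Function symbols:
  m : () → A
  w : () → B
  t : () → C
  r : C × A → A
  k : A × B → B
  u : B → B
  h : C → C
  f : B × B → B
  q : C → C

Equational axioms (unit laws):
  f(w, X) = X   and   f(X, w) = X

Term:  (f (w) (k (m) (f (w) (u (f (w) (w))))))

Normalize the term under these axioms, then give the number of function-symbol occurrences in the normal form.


1. (f (w) (k (m) (f (w) (u (f (w) (w))))))  →  (k (m) (f (w) (u (f (w) (w)))))
2. (k (m) (f (w) (u (f (w) (w)))))  →  (k (m) (u (f (w) (w))))
3. (k (m) (u (f (w) (w))))  →  (k (m) (u (w)))
normal form: (k (m) (u (w)))

size = 4


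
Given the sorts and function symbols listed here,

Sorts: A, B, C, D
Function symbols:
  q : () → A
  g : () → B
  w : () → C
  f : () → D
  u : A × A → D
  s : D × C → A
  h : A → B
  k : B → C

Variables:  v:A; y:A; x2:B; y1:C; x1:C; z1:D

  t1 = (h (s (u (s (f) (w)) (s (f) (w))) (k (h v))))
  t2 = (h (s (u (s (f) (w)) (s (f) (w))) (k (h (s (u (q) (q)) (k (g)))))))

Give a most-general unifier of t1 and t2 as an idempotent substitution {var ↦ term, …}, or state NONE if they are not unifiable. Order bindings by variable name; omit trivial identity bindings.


{v ↦ (s (u (q) (q)) (k (g)))}


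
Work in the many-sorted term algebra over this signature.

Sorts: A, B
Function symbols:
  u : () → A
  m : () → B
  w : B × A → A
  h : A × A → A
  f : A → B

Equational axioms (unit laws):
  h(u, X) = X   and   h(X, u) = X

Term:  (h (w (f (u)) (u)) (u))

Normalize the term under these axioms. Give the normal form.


1. (h (w (f (u)) (u)) (u))  →  (w (f (u)) (u))

normal form = (w (f (u)) (u))


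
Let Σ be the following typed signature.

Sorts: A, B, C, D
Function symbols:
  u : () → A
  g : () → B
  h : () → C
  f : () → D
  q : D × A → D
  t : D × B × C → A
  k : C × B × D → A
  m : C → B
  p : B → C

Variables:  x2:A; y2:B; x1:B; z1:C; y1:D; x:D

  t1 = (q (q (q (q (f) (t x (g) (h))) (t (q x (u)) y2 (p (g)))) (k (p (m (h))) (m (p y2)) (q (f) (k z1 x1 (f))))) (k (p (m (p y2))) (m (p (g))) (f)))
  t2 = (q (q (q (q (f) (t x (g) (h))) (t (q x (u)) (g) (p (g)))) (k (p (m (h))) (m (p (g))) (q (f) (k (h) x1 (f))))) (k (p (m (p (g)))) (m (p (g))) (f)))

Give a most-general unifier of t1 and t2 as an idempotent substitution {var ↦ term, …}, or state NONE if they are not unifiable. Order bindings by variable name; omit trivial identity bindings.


{y2 ↦ (g), z1 ↦ (h)}


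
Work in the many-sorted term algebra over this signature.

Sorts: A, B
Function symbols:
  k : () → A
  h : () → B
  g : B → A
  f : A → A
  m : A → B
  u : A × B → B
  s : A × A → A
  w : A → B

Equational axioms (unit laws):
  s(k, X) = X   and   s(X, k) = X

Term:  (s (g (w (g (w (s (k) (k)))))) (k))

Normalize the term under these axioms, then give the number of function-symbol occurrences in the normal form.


1. (s (g (w (g (w (s (k) (k)))))) (k))  →  (g (w (g (w (s (k) (k))))))
2. (g (w (g (w (s (k) (k))))))  →  (g (w (g (w (k)))))
normal form: (g (w (g (w (k)))))

size = 5


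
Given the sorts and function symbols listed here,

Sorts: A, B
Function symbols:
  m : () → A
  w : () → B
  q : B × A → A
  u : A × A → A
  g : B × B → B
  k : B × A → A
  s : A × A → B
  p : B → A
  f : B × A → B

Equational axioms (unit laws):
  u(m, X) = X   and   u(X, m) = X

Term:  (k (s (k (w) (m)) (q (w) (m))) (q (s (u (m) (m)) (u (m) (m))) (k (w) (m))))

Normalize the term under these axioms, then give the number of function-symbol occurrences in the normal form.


1. (k (s (k (w) (m)) (q (w) (m))) (q (s (u (m) (m)) (u (m) (m))) (k (w) (m))))  →  (k (s (k (w) (m)) (q (w) (m))) (q (s (m) (u (m) (m))) (k (w) (m))))
2. (k (s (k (w) (m)) (q (w) (m))) (q (s (m) (u (m) (m))) (k (w) (m))))  →  (k (s (k (w) (m)) (q (w) (m))) (q (s (m) (m)) (k (w) (m))))
normal form: (k (s (k (w) (m)) (q (w) (m))) (q (s (m) (m)) (k (w) (m))))

size = 15


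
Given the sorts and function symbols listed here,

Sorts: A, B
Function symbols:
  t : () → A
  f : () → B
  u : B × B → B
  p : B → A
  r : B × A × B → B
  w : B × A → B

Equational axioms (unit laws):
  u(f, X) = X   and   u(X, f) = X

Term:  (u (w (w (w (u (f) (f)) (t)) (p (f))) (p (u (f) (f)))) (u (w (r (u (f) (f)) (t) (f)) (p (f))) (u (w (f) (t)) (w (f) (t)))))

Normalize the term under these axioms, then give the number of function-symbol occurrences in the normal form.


size = 25

1. (u (w (w (w (u (f) (f)) (t)) (p (f))) (p (u (f) (f)))) (u (w (r (u (f) (f)) (t) (f)) (p (f))) (u (w (f) (t)) (w (f) (t)))))  →  (u (w (w (w (f) (t)) (p (f))) (p (u (f) (f)))) (u (w (r (u (f) (f)) (t) (f)) (p (f))) (u (w (f) (t)) (w (f) (t)))))
2. (u (w (w (w (f) (t)) (p (f))) (p (u (f) (f)))) (u (w (r (u (f) (f)) (t) (f)) (p (f))) (u (w (f) (t)) (w (f) (t)))))  →  (u (w (w (w (f) (t)) (p (f))) (p (f))) (u (w (r (u (f) (f)) (t) (f)) (p (f))) (u (w (f) (t)) (w (f) (t)))))
3. (u (w (w (w (f) (t)) (p (f))) (p (f))) (u (w (r (u (f) (f)) (t) (f)) (p (f))) (u (w (f) (t)) (w (f) (t)))))  →  (u (w (w (w (f) (t)) (p (f))) (p (f))) (u (w (r (f) (t) (f)) (p (f))) (u (w (f) (t)) (w (f) (t)))))
normal form: (u (w (w (w (f) (t)) (p (f))) (p (f))) (u (w (r (f) (t) (f)) (p (f))) (u (w (f) (t)) (w (f) (t)))))


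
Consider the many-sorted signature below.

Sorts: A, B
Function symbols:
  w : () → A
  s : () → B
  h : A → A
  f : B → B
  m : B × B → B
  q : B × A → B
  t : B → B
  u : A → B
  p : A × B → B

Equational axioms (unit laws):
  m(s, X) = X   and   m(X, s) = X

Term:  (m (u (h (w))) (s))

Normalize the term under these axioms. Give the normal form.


1. (m (u (h (w))) (s))  →  (u (h (w)))

normal form = (u (h (w)))


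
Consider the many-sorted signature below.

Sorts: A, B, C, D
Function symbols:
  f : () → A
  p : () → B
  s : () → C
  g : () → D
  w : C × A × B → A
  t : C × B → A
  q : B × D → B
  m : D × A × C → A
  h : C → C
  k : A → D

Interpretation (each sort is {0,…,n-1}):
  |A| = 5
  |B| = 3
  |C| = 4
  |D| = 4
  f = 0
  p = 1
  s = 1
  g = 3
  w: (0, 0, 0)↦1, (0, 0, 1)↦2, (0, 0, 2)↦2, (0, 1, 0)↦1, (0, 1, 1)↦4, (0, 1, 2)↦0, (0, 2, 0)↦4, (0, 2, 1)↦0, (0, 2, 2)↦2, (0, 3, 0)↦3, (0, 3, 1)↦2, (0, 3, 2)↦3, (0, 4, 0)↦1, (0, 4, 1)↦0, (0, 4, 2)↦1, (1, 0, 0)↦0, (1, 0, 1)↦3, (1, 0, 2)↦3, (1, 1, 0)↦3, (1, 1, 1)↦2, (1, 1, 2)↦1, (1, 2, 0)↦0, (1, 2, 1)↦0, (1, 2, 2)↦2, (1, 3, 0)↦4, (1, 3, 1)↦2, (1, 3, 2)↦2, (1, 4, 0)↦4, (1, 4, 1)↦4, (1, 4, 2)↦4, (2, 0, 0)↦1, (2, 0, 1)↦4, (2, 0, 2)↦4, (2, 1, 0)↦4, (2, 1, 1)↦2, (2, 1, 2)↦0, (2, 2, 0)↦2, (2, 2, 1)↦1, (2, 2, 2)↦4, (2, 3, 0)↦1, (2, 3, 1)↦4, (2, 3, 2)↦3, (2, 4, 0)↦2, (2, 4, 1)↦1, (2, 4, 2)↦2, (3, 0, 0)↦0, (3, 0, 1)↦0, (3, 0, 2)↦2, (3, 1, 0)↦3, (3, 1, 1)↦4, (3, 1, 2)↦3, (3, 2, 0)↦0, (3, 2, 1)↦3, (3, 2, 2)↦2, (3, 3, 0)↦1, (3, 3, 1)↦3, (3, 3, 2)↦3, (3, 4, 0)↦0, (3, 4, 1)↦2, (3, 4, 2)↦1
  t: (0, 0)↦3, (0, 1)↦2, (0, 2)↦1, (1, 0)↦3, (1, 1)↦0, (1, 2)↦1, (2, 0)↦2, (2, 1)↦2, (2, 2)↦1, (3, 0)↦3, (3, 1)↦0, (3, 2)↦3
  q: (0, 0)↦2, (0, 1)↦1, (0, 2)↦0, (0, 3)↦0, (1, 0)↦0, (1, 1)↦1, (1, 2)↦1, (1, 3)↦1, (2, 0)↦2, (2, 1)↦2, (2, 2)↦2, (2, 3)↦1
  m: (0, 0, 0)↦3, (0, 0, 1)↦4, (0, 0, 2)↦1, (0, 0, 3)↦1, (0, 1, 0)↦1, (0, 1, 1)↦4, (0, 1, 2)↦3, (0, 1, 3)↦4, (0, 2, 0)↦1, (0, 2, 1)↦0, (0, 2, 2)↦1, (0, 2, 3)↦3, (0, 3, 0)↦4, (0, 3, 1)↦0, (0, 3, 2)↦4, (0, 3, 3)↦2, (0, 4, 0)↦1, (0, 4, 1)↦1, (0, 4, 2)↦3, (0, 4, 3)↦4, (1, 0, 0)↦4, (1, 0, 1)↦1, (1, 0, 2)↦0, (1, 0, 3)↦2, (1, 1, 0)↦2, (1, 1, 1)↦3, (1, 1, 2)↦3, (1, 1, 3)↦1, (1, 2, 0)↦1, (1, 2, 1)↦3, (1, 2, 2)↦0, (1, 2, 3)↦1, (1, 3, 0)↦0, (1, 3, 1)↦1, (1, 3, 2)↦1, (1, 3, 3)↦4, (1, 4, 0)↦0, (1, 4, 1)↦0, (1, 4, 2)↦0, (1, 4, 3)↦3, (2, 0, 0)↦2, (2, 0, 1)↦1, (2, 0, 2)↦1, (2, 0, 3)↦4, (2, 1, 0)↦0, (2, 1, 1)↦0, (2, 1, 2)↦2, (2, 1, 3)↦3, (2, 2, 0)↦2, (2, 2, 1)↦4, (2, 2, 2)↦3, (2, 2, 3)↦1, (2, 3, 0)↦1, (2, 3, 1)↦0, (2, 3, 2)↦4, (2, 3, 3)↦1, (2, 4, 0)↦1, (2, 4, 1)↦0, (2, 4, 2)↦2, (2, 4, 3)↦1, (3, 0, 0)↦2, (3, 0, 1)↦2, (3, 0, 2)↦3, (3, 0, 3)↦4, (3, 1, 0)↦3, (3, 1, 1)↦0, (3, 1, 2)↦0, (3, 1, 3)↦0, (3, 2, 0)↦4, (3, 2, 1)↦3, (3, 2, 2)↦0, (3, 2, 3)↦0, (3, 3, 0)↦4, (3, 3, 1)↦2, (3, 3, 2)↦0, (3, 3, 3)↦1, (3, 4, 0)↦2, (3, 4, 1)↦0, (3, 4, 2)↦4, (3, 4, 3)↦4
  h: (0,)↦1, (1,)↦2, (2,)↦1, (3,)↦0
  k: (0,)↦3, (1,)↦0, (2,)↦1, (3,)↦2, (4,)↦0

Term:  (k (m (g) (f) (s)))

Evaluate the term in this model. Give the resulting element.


value = 1

  g = 3
  f = 0
  s = 1
  (m (g) (f) (s)) = m(3, 0, 1) = 2
  (k (m (g) (f) (s))) = k(2,) = 1


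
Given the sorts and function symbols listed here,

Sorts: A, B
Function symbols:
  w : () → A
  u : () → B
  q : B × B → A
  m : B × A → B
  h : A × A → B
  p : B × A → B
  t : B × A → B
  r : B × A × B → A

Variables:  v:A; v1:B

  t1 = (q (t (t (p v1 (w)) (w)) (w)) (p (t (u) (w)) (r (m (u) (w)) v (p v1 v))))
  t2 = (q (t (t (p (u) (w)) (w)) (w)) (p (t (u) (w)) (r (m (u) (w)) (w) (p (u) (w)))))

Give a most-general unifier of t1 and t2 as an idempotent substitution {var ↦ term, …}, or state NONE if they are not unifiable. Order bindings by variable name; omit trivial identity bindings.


{v ↦ (w), v1 ↦ (u)}


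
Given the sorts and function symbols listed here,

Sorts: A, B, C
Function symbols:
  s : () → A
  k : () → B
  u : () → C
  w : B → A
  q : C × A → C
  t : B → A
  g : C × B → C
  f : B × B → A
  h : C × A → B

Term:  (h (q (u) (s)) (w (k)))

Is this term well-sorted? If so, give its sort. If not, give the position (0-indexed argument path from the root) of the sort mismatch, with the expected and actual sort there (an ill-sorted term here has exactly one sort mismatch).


well-sorted; sort = B

    (u) : C
    (s) : A
  (q (u) (s)) : C
    (k) : B
  (w (k)) : A
(h (q (u) (s)) (w (k))) : B


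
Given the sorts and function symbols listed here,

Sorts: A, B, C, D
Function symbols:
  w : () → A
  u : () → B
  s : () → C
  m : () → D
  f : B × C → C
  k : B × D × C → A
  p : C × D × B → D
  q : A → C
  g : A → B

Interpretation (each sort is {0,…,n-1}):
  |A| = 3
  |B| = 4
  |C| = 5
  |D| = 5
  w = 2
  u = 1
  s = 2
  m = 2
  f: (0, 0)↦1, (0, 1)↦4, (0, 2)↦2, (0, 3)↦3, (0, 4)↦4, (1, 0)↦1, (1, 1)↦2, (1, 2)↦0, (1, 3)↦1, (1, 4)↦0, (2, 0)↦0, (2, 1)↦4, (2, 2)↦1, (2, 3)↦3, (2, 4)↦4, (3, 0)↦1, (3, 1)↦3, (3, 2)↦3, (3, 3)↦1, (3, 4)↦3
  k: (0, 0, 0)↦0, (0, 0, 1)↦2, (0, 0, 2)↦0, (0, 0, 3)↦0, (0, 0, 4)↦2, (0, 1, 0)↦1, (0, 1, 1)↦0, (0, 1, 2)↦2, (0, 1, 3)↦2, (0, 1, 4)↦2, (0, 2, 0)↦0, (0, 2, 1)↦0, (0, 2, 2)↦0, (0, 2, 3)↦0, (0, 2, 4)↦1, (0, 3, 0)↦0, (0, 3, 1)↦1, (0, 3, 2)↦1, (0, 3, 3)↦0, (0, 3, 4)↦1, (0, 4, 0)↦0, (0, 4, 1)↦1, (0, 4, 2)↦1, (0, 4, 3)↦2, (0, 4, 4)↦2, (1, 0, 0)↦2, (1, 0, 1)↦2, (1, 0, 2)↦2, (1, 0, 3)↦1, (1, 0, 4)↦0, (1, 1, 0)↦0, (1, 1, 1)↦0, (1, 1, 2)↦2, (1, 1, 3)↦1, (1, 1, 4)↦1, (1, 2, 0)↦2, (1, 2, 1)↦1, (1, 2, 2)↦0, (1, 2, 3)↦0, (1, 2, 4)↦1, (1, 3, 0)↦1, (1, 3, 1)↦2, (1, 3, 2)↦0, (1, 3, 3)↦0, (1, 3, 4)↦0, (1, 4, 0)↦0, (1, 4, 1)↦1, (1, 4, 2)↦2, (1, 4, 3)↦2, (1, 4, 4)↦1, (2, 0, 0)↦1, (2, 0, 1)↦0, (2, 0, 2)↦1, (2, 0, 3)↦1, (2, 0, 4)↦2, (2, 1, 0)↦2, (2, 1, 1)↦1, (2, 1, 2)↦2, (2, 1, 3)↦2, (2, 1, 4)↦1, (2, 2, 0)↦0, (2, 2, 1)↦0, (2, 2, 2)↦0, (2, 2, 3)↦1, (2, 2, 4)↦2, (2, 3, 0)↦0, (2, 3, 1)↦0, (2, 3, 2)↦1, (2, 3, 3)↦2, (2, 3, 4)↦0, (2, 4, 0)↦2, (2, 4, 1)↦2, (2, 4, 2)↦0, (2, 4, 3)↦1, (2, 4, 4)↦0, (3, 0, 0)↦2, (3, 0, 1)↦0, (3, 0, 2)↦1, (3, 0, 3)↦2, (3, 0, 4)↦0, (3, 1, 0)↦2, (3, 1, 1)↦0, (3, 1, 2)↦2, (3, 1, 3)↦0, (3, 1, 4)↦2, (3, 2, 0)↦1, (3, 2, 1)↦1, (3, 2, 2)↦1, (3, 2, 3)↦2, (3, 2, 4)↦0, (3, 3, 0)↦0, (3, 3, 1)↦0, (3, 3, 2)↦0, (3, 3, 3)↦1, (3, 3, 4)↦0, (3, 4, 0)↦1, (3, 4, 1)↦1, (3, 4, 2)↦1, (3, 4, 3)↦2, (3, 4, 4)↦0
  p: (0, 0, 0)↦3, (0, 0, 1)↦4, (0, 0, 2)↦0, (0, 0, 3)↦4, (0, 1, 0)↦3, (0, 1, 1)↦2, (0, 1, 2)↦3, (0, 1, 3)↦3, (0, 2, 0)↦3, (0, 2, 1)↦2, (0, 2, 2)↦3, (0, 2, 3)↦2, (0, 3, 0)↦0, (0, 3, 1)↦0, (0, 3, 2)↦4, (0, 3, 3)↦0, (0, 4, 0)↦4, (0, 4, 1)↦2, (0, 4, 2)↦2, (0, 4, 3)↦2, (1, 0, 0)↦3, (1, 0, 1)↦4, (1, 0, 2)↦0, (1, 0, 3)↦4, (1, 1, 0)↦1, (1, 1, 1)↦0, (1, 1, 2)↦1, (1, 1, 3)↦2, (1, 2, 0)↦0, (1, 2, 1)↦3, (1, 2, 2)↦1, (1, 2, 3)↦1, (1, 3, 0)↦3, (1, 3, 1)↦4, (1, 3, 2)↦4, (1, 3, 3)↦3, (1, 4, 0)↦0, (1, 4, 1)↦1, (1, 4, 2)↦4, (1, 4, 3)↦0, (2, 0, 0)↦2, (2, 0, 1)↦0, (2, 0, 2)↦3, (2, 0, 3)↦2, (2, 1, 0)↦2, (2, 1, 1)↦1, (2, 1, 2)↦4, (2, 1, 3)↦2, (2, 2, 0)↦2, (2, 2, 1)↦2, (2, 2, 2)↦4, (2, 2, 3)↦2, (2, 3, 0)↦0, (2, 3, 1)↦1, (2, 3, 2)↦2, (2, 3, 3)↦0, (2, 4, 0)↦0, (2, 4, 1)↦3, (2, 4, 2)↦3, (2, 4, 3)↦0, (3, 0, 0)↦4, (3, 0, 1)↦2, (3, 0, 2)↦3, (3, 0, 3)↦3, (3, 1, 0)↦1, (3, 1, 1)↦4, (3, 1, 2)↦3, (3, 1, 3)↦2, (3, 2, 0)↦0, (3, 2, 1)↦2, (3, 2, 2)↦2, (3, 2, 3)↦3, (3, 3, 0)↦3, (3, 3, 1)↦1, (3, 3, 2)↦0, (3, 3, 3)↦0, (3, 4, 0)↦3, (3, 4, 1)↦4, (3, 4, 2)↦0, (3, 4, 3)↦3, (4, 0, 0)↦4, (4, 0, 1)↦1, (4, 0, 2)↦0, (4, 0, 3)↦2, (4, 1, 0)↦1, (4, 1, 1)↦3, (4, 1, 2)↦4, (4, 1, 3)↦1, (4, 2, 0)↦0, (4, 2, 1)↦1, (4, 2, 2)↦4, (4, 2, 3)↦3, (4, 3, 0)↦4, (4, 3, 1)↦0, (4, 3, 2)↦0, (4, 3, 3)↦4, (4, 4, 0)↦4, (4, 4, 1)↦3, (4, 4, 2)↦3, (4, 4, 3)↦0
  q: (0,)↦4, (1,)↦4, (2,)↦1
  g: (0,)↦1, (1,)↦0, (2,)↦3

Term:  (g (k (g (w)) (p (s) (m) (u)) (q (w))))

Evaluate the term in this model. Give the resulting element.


value = 0

  w = 2
  (g (w)) = g(2,) = 3
  s = 2
  m = 2
  u = 1
  (p (s) (m) (u)) = p(2, 2, 1) = 2
  w = 2
  (q (w)) = q(2,) = 1
  (k (g (w)) (p (s) (m) (u)) (q (w))) = k(3, 2, 1) = 1
  (g (k (g (w)) (p (s) (m) (u)) (q (w)))) = g(1,) = 0


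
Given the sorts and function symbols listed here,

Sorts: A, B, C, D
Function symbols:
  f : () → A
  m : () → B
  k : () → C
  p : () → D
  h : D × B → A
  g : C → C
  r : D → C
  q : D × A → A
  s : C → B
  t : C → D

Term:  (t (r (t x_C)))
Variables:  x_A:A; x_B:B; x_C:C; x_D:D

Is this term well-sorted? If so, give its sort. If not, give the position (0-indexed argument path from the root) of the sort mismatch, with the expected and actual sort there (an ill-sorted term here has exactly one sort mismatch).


      x_C : C
    (t x_C) : D
  (r (t x_C)) : C
(t (r (t x_C))) : D

well-sorted; sort = D


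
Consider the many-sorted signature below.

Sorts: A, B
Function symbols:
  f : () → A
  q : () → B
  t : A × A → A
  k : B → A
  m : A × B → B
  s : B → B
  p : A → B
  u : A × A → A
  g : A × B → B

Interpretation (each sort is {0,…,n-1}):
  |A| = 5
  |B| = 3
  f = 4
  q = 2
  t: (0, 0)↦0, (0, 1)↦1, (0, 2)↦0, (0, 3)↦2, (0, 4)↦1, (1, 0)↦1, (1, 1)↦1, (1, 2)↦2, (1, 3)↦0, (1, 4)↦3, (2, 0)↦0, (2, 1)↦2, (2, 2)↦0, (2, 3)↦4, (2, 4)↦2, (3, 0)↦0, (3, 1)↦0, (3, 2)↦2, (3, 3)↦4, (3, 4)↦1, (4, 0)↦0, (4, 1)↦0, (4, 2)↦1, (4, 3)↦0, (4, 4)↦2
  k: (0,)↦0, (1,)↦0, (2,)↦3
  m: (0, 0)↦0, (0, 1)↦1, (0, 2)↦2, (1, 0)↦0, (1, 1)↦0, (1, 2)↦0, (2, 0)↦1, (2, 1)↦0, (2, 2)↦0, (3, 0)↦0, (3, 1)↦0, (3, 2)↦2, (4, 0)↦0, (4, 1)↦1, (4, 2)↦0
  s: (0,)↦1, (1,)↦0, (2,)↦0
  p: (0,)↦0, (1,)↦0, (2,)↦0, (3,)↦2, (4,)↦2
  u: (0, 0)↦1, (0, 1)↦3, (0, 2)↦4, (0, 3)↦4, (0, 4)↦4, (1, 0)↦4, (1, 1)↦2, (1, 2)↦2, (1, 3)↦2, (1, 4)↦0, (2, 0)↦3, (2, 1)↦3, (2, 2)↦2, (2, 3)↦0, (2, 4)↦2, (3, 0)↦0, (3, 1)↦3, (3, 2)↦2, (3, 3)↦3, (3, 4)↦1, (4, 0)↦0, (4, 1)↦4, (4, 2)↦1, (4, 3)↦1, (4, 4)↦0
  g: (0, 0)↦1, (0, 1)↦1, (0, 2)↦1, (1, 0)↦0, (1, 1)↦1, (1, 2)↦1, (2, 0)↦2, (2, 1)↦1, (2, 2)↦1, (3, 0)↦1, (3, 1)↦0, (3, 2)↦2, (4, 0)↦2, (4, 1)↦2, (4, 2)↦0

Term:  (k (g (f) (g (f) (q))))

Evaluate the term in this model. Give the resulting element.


  f = 4
  f = 4
  q = 2
  (g (f) (q)) = g(4, 2) = 0
  (g (f) (g (f) (q))) = g(4, 0) = 2
  (k (g (f) (g (f) (q)))) = k(2,) = 3

value = 3


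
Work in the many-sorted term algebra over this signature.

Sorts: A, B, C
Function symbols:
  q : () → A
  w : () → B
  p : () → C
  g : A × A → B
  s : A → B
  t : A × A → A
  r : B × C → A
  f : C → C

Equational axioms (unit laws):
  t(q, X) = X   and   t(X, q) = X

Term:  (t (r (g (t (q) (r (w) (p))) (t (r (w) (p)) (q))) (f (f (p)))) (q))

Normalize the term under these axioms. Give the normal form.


1. (t (r (g (t (q) (r (w) (p))) (t (r (w) (p)) (q))) (f (f (p)))) (q))  →  (r (g (t (q) (r (w) (p))) (t (r (w) (p)) (q))) (f (f (p))))
2. (r (g (t (q) (r (w) (p))) (t (r (w) (p)) (q))) (f (f (p))))  →  (r (g (r (w) (p)) (t (r (w) (p)) (q))) (f (f (p))))
3. (r (g (r (w) (p)) (t (r (w) (p)) (q))) (f (f (p))))  →  (r (g (r (w) (p)) (r (w) (p))) (f (f (p))))

normal form = (r (g (r (w) (p)) (r (w) (p))) (f (f (p))))


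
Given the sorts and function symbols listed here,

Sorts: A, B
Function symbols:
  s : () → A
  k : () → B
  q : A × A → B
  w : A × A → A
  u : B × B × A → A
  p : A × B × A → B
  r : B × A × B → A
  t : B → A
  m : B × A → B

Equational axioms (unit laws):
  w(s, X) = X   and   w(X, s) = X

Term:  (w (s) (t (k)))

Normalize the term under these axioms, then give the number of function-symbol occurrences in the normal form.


1. (w (s) (t (k)))  →  (t (k))
normal form: (t (k))

size = 2
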